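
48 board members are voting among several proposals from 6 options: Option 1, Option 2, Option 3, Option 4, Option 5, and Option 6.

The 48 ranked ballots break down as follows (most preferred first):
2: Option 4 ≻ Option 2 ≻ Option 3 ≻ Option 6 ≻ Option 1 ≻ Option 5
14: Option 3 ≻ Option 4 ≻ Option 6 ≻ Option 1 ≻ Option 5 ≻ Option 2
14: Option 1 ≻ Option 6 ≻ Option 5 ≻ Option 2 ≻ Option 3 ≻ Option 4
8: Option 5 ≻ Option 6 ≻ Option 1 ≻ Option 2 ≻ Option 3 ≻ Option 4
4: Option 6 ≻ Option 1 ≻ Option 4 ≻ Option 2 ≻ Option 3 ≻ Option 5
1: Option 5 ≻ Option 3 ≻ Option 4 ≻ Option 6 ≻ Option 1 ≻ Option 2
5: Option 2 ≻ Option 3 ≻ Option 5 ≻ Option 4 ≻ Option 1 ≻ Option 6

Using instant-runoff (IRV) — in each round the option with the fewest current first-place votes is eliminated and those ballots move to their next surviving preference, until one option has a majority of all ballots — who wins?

Round 1: Option 1 14, Option 2 5, Option 3 14, Option 4 2, Option 5 9, Option 6 4. Option 4 eliminated.
Round 2: Option 1 14, Option 2 7, Option 3 14, Option 5 9, Option 6 4. Option 6 eliminated.
Round 3: Option 1 18, Option 2 7, Option 3 14, Option 5 9. Option 2 eliminated.
Round 4: Option 1 18, Option 3 21, Option 5 9. Option 5 eliminated.
Round 5: Option 1 26, Option 3 22. Option 1 has a majority (≥25).

Option 1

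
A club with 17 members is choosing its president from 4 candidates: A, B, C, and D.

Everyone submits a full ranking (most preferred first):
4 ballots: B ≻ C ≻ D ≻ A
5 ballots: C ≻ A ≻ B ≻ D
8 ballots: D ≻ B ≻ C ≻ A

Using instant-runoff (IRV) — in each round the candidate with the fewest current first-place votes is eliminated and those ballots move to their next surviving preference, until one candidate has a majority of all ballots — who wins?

C

Round 1: A 0, B 4, C 5, D 8. A eliminated.
Round 2: B 4, C 5, D 8. B eliminated.
Round 3: C 9, D 8. C has a majority (≥9).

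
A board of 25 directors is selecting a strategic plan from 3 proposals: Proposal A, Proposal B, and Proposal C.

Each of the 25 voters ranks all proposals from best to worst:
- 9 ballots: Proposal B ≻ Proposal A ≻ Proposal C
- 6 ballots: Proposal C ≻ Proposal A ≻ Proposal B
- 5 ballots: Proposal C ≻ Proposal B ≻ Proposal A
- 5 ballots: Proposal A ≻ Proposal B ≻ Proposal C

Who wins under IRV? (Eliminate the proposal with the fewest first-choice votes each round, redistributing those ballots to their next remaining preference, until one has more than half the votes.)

Proposal B

Round 1: Proposal A 5, Proposal B 9, Proposal C 11. Proposal A eliminated.
Round 2: Proposal B 14, Proposal C 11. Proposal B has a majority (≥13).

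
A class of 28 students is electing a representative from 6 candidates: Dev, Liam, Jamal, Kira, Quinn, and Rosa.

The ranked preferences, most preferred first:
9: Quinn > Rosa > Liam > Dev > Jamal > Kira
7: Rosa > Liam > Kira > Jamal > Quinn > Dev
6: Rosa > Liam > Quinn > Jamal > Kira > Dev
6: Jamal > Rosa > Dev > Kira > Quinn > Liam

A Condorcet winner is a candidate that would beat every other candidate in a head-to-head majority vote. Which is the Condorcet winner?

Rosa vs Dev: 28–0
Rosa vs Liam: 28–0
Rosa vs Jamal: 22–6
Rosa vs Kira: 28–0
Rosa vs Quinn: 19–9
Rosa beats every other candidate.

Rosa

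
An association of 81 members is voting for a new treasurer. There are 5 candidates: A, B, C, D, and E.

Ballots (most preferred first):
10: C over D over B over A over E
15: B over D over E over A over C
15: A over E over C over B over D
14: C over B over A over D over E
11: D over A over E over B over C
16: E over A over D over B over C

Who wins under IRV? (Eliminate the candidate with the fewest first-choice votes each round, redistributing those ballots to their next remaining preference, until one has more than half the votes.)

Round 1: A 15, B 15, C 24, D 11, E 16. D eliminated.
Round 2: A 26, B 15, C 24, E 16. B eliminated.
Round 3: A 26, C 24, E 31. C eliminated.
Round 4: A 50, E 31. A has a majority (≥41).

A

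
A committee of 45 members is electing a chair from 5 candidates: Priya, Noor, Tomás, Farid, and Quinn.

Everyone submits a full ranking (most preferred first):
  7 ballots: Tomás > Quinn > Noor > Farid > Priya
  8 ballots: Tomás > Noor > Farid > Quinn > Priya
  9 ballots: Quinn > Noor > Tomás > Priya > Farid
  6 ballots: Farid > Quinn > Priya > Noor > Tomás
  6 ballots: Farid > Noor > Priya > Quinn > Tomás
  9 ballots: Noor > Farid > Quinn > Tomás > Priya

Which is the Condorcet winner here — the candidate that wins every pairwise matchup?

Noor vs Priya: 39–6
Noor vs Tomás: 30–15
Noor vs Farid: 33–12
Noor vs Quinn: 23–22
Noor beats every other candidate.

Noor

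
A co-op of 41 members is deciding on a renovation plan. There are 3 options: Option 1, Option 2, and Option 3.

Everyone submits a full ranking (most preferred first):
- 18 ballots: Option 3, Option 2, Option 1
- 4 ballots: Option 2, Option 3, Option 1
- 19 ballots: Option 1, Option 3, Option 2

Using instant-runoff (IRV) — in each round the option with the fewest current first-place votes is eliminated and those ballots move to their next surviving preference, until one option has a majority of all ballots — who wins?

Round 1: Option 1 19, Option 2 4, Option 3 18. Option 2 eliminated.
Round 2: Option 1 19, Option 3 22. Option 3 has a majority (≥21).

Option 3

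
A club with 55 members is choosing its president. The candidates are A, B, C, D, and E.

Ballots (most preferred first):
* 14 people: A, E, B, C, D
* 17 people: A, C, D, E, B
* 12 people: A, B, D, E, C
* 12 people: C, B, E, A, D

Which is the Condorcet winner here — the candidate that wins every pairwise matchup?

A vs B: 43–12
A vs C: 43–12
A vs D: 55–0
A vs E: 43–12
A beats every other candidate.

A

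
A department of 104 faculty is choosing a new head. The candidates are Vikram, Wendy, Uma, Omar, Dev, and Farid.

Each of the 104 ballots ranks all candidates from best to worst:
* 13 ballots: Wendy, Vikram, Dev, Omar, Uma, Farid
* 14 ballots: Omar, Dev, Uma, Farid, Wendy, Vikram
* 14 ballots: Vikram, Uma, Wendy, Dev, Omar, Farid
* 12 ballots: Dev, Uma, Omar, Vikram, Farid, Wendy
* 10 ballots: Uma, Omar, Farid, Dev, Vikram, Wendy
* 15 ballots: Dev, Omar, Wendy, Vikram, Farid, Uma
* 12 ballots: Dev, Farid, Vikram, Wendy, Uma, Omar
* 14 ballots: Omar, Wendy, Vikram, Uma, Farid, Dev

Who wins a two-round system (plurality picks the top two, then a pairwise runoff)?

Round 1 first-place votes: Vikram 14, Wendy 13, Uma 10, Omar 28, Dev 39, Farid 0. Dev and Omar advance.
Runoff: Dev is ranked above Omar on 66 ballots, Omar above Dev on 38.

Dev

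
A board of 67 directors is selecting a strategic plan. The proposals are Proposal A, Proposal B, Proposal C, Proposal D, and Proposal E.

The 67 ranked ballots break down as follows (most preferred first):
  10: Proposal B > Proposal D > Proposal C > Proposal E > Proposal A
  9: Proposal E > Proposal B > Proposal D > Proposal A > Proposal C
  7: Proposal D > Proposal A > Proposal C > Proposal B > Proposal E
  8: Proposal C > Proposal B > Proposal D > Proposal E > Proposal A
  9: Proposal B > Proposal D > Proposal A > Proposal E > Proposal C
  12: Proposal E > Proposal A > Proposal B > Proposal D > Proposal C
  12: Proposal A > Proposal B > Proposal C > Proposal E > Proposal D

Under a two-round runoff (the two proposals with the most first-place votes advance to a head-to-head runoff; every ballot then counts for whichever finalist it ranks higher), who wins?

Round 1 first-place votes: Proposal A 12, Proposal B 19, Proposal C 8, Proposal D 7, Proposal E 21. Proposal E and Proposal B advance.
Runoff: Proposal E is ranked above Proposal B on 21 ballots, Proposal B above Proposal E on 46.

Proposal B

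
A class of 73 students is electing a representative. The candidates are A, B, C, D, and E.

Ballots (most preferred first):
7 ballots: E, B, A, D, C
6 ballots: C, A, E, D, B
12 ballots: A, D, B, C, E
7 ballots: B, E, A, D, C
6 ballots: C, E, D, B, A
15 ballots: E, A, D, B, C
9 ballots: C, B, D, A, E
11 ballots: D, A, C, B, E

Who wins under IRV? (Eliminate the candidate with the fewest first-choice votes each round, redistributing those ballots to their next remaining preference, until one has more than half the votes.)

A

Round 1: A 12, B 7, C 21, D 11, E 22. B eliminated.
Round 2: A 12, C 21, D 11, E 29. D eliminated.
Round 3: A 23, C 21, E 29. C eliminated.
Round 4: A 38, E 35. A has a majority (≥37).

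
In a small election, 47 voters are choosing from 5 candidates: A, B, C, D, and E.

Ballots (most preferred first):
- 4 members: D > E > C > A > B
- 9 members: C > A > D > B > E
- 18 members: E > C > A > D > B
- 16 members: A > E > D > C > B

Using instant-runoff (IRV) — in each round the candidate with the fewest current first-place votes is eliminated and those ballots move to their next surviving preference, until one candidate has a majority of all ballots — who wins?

Round 1: A 16, B 0, C 9, D 4, E 18. B eliminated.
Round 2: A 16, C 9, D 4, E 18. D eliminated.
Round 3: A 16, C 9, E 22. C eliminated.
Round 4: A 25, E 22. A has a majority (≥24).

A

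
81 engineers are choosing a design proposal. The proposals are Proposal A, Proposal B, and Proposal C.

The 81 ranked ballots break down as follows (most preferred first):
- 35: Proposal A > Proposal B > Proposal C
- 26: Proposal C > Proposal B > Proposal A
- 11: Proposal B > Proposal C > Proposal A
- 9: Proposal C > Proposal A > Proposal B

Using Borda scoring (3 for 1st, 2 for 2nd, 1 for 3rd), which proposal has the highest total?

Proposal A: 35×3 + 26×1 + 11×1 + 9×2 = 160
Proposal B: 35×2 + 26×2 + 11×3 + 9×1 = 164
Proposal C: 35×1 + 26×3 + 11×2 + 9×3 = 162

Proposal B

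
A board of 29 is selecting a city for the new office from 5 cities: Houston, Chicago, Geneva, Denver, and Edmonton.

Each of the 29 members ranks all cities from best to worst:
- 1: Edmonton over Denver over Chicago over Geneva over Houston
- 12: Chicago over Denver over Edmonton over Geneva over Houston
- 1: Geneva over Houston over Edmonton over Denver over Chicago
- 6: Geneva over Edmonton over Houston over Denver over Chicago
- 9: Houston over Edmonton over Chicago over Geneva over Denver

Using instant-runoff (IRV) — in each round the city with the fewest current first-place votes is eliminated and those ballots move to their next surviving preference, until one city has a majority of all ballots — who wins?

Round 1: Houston 9, Chicago 12, Geneva 7, Denver 0, Edmonton 1. Denver eliminated.
Round 2: Houston 9, Chicago 12, Geneva 7, Edmonton 1. Edmonton eliminated.
Round 3: Houston 9, Chicago 13, Geneva 7. Geneva eliminated.
Round 4: Houston 16, Chicago 13. Houston has a majority (≥15).

Houston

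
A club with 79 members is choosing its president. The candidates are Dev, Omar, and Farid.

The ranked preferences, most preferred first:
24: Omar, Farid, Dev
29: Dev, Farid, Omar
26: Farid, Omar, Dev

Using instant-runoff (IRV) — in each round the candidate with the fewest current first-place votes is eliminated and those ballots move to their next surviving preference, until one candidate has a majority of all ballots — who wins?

Round 1: Dev 29, Omar 24, Farid 26. Omar eliminated.
Round 2: Dev 29, Farid 50. Farid has a majority (≥40).

Farid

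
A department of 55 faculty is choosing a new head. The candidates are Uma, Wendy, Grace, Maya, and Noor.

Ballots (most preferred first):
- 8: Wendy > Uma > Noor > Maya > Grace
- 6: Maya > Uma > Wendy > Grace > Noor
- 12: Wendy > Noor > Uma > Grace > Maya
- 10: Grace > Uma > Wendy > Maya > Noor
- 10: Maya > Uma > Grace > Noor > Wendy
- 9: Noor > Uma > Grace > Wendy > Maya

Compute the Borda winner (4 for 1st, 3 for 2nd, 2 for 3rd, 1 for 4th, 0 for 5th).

Uma: 8×3 + 6×3 + 12×2 + 10×3 + 10×3 + 9×3 = 153
Wendy: 8×4 + 6×2 + 12×4 + 10×2 + 10×0 + 9×1 = 121
Grace: 8×0 + 6×1 + 12×1 + 10×4 + 10×2 + 9×2 = 96
Maya: 8×1 + 6×4 + 12×0 + 10×1 + 10×4 + 9×0 = 82
Noor: 8×2 + 6×0 + 12×3 + 10×0 + 10×1 + 9×4 = 98

Uma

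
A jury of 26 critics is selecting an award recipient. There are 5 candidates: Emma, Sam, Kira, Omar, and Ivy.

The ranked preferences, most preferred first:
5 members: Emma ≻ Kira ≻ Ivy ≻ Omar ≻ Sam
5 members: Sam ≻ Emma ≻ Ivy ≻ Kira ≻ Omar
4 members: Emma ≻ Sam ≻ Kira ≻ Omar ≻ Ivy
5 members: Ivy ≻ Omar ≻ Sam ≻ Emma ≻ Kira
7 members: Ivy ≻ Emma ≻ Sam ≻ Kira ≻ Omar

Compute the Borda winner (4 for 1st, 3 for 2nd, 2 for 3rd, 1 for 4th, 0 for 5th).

Emma

Emma: 5×4 + 5×3 + 4×4 + 5×1 + 7×3 = 77
Sam: 5×0 + 5×4 + 4×3 + 5×2 + 7×2 = 56
Kira: 5×3 + 5×1 + 4×2 + 5×0 + 7×1 = 35
Omar: 5×1 + 5×0 + 4×1 + 5×3 + 7×0 = 24
Ivy: 5×2 + 5×2 + 4×0 + 5×4 + 7×4 = 68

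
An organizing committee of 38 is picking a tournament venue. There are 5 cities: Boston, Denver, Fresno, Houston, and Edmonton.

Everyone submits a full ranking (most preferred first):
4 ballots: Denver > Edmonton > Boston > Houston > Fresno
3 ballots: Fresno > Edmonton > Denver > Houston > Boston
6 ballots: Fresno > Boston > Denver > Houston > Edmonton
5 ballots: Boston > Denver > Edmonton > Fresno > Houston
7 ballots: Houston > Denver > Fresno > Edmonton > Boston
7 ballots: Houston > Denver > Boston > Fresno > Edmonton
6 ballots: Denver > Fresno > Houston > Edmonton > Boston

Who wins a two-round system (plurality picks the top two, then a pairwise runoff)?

Denver

Round 1 first-place votes: Boston 5, Denver 10, Fresno 9, Houston 14, Edmonton 0. Houston and Denver advance.
Runoff: Houston is ranked above Denver on 14 ballots, Denver above Houston on 24.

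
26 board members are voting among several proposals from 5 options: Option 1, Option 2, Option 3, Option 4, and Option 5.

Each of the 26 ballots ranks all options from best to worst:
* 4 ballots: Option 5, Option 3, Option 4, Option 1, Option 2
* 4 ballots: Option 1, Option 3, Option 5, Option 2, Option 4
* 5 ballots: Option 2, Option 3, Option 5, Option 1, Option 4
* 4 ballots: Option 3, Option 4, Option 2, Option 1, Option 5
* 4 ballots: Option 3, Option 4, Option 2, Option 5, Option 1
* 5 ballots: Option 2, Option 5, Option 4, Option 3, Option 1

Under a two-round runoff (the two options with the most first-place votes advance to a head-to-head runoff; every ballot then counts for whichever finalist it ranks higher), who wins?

Round 1 first-place votes: Option 1 4, Option 2 10, Option 3 8, Option 4 0, Option 5 4. Option 2 and Option 3 advance.
Runoff: Option 2 is ranked above Option 3 on 10 ballots, Option 3 above Option 2 on 16.

Option 3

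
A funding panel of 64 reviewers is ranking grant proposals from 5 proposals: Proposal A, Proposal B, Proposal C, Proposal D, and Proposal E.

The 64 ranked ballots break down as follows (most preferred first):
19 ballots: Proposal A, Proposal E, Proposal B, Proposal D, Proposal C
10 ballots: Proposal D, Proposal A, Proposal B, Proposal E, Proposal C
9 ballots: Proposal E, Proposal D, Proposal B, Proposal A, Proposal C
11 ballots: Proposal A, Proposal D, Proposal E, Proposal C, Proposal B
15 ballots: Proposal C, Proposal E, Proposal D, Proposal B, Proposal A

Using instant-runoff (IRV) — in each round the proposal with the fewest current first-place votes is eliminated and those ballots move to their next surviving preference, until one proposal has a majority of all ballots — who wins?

Round 1: Proposal A 30, Proposal B 0, Proposal C 15, Proposal D 10, Proposal E 9. Proposal B eliminated.
Round 2: Proposal A 30, Proposal C 15, Proposal D 10, Proposal E 9. Proposal E eliminated.
Round 3: Proposal A 30, Proposal C 15, Proposal D 19. Proposal C eliminated.
Round 4: Proposal A 30, Proposal D 34. Proposal D has a majority (≥33).

Proposal D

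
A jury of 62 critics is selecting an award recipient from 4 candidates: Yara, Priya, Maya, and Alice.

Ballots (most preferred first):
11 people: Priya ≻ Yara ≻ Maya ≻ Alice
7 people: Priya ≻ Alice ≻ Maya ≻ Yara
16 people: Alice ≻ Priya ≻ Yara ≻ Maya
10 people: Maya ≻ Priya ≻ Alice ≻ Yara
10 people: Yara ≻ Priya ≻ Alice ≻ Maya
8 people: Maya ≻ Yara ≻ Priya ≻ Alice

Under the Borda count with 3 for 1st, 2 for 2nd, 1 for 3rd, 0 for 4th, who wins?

Yara: 11×2 + 7×0 + 16×1 + 10×0 + 10×3 + 8×2 = 84
Priya: 11×3 + 7×3 + 16×2 + 10×2 + 10×2 + 8×1 = 134
Maya: 11×1 + 7×1 + 16×0 + 10×3 + 10×0 + 8×3 = 72
Alice: 11×0 + 7×2 + 16×3 + 10×1 + 10×1 + 8×0 = 82

Priya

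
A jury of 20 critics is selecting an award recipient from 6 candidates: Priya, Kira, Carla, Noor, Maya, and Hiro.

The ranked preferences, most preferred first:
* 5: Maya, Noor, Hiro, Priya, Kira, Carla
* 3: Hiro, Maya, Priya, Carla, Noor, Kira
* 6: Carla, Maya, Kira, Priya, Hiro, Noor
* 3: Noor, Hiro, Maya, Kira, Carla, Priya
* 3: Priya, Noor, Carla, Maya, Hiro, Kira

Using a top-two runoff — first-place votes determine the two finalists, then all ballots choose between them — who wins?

Maya

Round 1 first-place votes: Priya 3, Kira 0, Carla 6, Noor 3, Maya 5, Hiro 3. Carla and Maya advance.
Runoff: Carla is ranked above Maya on 9 ballots, Maya above Carla on 11.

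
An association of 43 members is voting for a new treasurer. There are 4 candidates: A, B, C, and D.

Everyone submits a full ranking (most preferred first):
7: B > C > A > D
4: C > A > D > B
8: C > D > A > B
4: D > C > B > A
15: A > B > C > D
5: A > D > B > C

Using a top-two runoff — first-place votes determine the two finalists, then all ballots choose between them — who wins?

Round 1 first-place votes: A 20, B 7, C 12, D 4. A and C advance.
Runoff: A is ranked above C on 20 ballots, C above A on 23.

C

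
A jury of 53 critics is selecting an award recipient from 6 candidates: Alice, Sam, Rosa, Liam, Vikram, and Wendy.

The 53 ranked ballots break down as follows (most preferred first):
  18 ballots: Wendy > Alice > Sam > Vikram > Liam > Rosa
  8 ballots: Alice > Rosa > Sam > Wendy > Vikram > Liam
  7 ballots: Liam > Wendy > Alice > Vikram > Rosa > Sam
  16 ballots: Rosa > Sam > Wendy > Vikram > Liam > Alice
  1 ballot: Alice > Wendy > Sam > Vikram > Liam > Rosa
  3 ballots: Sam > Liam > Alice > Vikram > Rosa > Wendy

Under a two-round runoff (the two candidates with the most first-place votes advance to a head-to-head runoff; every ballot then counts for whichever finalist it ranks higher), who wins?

Round 1 first-place votes: Alice 9, Sam 3, Rosa 16, Liam 7, Vikram 0, Wendy 18. Wendy and Rosa advance.
Runoff: Wendy is ranked above Rosa on 26 ballots, Rosa above Wendy on 27.

Rosa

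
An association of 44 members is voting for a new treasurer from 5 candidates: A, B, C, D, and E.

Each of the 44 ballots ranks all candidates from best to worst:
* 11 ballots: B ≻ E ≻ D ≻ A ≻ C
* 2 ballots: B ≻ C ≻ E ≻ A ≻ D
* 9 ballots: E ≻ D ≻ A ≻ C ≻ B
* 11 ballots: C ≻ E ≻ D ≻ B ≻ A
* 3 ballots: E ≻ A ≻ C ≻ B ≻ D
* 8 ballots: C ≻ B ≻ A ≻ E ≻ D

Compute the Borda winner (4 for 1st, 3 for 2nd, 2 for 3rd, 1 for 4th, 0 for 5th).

E

A: 11×1 + 2×1 + 9×2 + 11×0 + 3×3 + 8×2 = 56
B: 11×4 + 2×4 + 9×0 + 11×1 + 3×1 + 8×3 = 90
C: 11×0 + 2×3 + 9×1 + 11×4 + 3×2 + 8×4 = 97
D: 11×2 + 2×0 + 9×3 + 11×2 + 3×0 + 8×0 = 71
E: 11×3 + 2×2 + 9×4 + 11×3 + 3×4 + 8×1 = 126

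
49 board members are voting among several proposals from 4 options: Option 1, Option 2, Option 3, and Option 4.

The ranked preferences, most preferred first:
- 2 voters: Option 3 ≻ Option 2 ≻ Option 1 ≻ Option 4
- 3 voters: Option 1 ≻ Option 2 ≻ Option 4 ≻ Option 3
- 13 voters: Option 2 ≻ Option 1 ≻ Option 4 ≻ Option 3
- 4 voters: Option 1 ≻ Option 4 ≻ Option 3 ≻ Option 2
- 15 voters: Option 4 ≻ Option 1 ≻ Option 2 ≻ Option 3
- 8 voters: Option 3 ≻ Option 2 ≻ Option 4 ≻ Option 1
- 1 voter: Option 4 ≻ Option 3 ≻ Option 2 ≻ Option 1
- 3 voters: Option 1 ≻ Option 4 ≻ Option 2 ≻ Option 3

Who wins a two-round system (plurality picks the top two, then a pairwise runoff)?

Round 1 first-place votes: Option 1 10, Option 2 13, Option 3 10, Option 4 16. Option 4 and Option 2 advance.
Runoff: Option 4 is ranked above Option 2 on 23 ballots, Option 2 above Option 4 on 26.

Option 2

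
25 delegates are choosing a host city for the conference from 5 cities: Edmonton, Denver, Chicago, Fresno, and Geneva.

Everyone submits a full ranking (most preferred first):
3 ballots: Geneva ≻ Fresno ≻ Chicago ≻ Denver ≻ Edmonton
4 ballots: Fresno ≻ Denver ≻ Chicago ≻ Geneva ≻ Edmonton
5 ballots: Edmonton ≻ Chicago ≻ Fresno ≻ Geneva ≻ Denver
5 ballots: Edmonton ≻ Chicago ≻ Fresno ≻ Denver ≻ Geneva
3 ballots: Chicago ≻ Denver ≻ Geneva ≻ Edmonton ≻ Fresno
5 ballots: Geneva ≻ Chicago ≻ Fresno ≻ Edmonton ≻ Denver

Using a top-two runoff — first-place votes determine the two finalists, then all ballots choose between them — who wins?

Geneva

Round 1 first-place votes: Edmonton 10, Denver 0, Chicago 3, Fresno 4, Geneva 8. Edmonton and Geneva advance.
Runoff: Edmonton is ranked above Geneva on 10 ballots, Geneva above Edmonton on 15.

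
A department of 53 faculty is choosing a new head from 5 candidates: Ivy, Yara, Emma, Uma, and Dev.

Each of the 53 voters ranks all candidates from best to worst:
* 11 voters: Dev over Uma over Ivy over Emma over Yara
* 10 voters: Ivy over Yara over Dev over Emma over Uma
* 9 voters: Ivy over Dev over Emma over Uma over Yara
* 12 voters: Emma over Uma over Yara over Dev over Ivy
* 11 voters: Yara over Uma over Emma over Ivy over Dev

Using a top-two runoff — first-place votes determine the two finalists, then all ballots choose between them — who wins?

Ivy

Round 1 first-place votes: Ivy 19, Yara 11, Emma 12, Uma 0, Dev 11. Ivy and Emma advance.
Runoff: Ivy is ranked above Emma on 30 ballots, Emma above Ivy on 23.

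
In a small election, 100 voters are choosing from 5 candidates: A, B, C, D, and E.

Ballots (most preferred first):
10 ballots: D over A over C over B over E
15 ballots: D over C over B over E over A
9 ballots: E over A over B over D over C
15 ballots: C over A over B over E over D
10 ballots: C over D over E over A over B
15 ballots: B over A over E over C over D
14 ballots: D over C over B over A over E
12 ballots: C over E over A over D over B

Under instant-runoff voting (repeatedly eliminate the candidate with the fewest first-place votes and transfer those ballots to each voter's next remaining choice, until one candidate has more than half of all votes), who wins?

C

Round 1: A 0, B 15, C 37, D 39, E 9. A eliminated.
Round 2: B 15, C 37, D 39, E 9. E eliminated.
Round 3: B 24, C 37, D 39. B eliminated.
Round 4: C 52, D 48. C has a majority (≥51).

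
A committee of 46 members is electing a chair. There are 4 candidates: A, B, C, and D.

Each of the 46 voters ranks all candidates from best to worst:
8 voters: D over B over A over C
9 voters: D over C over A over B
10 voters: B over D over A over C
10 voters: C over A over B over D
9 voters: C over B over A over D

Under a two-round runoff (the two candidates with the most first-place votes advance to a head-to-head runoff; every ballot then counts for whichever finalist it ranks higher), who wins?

Round 1 first-place votes: A 0, B 10, C 19, D 17. C and D advance.
Runoff: C is ranked above D on 19 ballots, D above C on 27.

D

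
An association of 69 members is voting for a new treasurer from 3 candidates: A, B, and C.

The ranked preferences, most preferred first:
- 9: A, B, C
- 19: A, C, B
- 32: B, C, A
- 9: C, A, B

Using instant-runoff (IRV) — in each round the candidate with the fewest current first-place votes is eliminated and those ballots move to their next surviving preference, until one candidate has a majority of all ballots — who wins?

A

Round 1: A 28, B 32, C 9. C eliminated.
Round 2: A 37, B 32. A has a majority (≥35).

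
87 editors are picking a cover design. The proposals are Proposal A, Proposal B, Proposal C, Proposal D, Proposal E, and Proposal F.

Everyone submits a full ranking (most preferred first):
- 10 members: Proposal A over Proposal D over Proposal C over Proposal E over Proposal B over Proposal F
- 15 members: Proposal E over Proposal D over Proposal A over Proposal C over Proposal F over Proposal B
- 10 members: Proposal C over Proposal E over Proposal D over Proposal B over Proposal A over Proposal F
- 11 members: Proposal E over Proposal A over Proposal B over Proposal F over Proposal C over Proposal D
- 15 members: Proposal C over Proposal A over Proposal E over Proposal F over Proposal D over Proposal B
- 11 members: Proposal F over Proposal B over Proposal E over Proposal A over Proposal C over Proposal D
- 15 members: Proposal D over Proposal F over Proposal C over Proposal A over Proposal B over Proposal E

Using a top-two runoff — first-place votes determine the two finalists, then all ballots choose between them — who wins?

Proposal C

Round 1 first-place votes: Proposal A 10, Proposal B 0, Proposal C 25, Proposal D 15, Proposal E 26, Proposal F 11. Proposal E and Proposal C advance.
Runoff: Proposal E is ranked above Proposal C on 37 ballots, Proposal C above Proposal E on 50.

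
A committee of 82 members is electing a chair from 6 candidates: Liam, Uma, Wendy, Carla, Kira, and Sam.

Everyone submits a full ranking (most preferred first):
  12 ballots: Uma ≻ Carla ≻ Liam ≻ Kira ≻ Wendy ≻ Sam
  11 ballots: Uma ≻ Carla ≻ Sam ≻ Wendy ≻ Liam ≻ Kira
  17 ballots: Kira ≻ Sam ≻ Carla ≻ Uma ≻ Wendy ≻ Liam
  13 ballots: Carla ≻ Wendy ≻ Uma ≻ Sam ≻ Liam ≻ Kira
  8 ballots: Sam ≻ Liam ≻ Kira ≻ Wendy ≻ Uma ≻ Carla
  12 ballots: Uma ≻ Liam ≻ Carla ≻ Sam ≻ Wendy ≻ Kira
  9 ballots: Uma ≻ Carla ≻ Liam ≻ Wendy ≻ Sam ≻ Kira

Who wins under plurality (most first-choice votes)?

Uma

First-place votes: Liam 0, Uma 44, Wendy 0, Carla 13, Kira 17, Sam 8.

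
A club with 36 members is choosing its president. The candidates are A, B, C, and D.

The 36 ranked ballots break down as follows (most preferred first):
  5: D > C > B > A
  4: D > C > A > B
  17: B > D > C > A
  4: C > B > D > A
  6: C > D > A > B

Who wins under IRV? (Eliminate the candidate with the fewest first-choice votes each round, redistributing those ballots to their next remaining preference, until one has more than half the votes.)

C

Round 1: A 0, B 17, C 10, D 9. A eliminated.
Round 2: B 17, C 10, D 9. D eliminated.
Round 3: B 17, C 19. C has a majority (≥19).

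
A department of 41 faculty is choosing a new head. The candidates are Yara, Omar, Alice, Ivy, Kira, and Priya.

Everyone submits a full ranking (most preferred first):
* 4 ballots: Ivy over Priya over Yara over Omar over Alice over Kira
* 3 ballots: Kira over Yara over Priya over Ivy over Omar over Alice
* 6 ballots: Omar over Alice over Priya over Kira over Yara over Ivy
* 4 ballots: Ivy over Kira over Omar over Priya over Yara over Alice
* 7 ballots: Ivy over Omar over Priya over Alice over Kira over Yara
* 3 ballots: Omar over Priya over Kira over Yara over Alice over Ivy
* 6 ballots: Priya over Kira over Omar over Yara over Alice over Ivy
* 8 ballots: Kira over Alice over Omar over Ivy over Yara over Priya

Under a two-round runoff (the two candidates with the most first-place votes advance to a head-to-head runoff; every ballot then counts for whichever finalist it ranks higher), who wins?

Kira

Round 1 first-place votes: Yara 0, Omar 9, Alice 0, Ivy 15, Kira 11, Priya 6. Ivy and Kira advance.
Runoff: Ivy is ranked above Kira on 15 ballots, Kira above Ivy on 26.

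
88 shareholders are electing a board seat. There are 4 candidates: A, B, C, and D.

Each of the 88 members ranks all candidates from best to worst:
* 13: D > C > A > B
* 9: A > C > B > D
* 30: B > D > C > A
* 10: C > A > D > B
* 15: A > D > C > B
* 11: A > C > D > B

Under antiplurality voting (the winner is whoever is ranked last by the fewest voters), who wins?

Last-place votes: A 30, B 49, C 0, D 9.

C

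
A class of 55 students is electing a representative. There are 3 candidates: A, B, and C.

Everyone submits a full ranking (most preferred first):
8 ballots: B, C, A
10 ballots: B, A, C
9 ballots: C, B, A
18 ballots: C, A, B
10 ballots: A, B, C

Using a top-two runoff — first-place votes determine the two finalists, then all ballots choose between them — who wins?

B

Round 1 first-place votes: A 10, B 18, C 27. C and B advance.
Runoff: C is ranked above B on 27 ballots, B above C on 28.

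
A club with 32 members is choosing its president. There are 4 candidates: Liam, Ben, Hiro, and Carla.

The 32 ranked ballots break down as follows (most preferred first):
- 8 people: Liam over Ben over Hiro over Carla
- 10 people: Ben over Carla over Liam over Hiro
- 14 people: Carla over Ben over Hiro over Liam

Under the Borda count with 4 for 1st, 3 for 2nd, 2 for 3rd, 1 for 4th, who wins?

Ben

Liam: 8×4 + 10×2 + 14×1 = 66
Ben: 8×3 + 10×4 + 14×3 = 106
Hiro: 8×2 + 10×1 + 14×2 = 54
Carla: 8×1 + 10×3 + 14×4 = 94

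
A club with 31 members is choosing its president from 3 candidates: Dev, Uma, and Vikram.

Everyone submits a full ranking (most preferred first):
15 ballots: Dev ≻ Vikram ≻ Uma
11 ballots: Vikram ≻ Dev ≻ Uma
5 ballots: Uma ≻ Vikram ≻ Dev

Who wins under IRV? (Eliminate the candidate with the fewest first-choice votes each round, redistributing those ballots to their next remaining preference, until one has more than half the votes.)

Vikram

Round 1: Dev 15, Uma 5, Vikram 11. Uma eliminated.
Round 2: Dev 15, Vikram 16. Vikram has a majority (≥16).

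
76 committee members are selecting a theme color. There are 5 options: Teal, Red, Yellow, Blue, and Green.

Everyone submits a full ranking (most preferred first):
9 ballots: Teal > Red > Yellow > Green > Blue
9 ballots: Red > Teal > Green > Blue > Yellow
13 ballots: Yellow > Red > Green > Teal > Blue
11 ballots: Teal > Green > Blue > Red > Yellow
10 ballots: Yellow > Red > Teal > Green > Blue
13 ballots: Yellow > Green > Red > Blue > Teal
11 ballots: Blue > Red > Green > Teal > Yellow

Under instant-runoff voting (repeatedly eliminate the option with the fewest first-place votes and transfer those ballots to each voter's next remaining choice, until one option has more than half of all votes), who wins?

Round 1: Teal 20, Red 9, Yellow 36, Blue 11, Green 0. Green eliminated.
Round 2: Teal 20, Red 9, Yellow 36, Blue 11. Red eliminated.
Round 3: Teal 29, Yellow 36, Blue 11. Blue eliminated.
Round 4: Teal 40, Yellow 36. Teal has a majority (≥39).

Teal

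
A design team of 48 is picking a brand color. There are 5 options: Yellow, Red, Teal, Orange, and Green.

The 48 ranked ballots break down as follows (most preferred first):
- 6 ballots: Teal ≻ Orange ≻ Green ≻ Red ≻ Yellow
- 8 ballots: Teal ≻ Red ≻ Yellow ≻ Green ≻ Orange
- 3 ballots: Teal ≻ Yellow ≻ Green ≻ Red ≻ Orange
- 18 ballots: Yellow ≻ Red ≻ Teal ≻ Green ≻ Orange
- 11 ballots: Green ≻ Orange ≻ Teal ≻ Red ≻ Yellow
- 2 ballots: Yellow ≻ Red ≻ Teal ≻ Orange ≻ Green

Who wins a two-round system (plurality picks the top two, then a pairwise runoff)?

Teal

Round 1 first-place votes: Yellow 20, Red 0, Teal 17, Orange 0, Green 11. Yellow and Teal advance.
Runoff: Yellow is ranked above Teal on 20 ballots, Teal above Yellow on 28.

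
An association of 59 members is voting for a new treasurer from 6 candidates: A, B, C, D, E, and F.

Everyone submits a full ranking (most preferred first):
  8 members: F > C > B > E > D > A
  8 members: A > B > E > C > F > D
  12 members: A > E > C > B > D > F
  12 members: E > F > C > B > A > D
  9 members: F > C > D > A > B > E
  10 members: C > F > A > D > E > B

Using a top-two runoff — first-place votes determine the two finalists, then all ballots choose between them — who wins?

F

Round 1 first-place votes: A 20, B 0, C 10, D 0, E 12, F 17. A and F advance.
Runoff: A is ranked above F on 20 ballots, F above A on 39.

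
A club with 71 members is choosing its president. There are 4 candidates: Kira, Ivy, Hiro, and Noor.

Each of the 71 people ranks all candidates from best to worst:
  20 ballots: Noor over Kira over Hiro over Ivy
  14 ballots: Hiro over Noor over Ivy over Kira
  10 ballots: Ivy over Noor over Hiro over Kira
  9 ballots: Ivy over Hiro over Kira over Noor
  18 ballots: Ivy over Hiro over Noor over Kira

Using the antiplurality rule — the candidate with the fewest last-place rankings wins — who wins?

Last-place votes: Kira 42, Ivy 20, Hiro 0, Noor 9.

Hiro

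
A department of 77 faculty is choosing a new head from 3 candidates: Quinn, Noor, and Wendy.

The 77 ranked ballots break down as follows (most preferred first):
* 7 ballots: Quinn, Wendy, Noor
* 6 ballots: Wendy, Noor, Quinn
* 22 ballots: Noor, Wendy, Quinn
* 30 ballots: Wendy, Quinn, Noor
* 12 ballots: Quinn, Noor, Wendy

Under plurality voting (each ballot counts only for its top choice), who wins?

First-place votes: Quinn 19, Noor 22, Wendy 36.

Wendy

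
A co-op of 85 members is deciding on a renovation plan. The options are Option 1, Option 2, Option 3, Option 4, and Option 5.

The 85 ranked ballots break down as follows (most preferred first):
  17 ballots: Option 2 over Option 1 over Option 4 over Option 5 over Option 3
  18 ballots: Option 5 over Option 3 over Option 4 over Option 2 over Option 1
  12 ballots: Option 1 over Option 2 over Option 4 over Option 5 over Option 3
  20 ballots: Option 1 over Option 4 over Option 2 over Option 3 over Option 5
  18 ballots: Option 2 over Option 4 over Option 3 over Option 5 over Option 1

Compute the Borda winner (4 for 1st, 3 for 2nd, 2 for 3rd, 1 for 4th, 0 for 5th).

Option 2

Option 1: 17×3 + 18×0 + 12×4 + 20×4 + 18×0 = 179
Option 2: 17×4 + 18×1 + 12×3 + 20×2 + 18×4 = 234
Option 3: 17×0 + 18×3 + 12×0 + 20×1 + 18×2 = 110
Option 4: 17×2 + 18×2 + 12×2 + 20×3 + 18×3 = 208
Option 5: 17×1 + 18×4 + 12×1 + 20×0 + 18×1 = 119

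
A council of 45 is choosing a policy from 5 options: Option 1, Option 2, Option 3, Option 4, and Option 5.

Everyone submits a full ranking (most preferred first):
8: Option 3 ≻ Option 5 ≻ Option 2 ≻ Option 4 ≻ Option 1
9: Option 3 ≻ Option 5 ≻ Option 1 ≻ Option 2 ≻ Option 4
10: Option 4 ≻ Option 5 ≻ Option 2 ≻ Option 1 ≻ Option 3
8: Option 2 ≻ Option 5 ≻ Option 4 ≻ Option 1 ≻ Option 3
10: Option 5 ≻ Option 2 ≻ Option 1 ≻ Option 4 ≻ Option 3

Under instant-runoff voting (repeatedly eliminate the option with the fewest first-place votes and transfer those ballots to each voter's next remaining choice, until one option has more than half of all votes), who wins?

Option 5

Round 1: Option 1 0, Option 2 8, Option 3 17, Option 4 10, Option 5 10. Option 1 eliminated.
Round 2: Option 2 8, Option 3 17, Option 4 10, Option 5 10. Option 2 eliminated.
Round 3: Option 3 17, Option 4 10, Option 5 18. Option 4 eliminated.
Round 4: Option 3 17, Option 5 28. Option 5 has a majority (≥23).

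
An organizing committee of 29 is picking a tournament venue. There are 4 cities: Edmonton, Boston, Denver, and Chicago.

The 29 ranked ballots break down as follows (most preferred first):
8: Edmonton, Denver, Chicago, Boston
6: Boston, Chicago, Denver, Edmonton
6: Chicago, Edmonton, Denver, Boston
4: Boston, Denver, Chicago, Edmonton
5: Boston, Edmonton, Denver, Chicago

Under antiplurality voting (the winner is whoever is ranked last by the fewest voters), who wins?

Last-place votes: Edmonton 10, Boston 14, Denver 0, Chicago 5.

Denver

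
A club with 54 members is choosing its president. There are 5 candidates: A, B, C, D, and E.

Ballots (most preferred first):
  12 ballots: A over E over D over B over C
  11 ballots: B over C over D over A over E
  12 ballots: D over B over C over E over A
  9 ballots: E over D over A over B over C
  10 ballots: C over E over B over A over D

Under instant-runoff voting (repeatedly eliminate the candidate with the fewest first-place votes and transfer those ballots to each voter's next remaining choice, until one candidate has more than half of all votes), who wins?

D

Round 1: A 12, B 11, C 10, D 12, E 9. E eliminated.
Round 2: A 12, B 11, C 10, D 21. C eliminated.
Round 3: A 12, B 21, D 21. A eliminated.
Round 4: B 21, D 33. D has a majority (≥28).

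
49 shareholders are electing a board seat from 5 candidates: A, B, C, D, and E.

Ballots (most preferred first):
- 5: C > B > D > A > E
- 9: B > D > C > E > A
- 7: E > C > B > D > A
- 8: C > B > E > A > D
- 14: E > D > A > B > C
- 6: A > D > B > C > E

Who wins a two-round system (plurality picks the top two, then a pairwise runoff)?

C

Round 1 first-place votes: A 6, B 9, C 13, D 0, E 21. E and C advance.
Runoff: E is ranked above C on 21 ballots, C above E on 28.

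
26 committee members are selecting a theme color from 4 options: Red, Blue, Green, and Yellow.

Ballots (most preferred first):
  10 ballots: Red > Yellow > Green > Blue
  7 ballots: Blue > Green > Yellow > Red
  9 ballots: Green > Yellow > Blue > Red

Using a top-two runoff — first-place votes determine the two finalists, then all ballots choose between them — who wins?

Round 1 first-place votes: Red 10, Blue 7, Green 9, Yellow 0. Red and Green advance.
Runoff: Red is ranked above Green on 10 ballots, Green above Red on 16.

Green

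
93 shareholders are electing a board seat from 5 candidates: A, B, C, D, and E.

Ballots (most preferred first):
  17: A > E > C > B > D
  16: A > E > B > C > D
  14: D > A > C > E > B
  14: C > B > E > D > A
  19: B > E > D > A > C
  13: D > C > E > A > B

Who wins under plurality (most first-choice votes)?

First-place votes: A 33, B 19, C 14, D 27, E 0.

A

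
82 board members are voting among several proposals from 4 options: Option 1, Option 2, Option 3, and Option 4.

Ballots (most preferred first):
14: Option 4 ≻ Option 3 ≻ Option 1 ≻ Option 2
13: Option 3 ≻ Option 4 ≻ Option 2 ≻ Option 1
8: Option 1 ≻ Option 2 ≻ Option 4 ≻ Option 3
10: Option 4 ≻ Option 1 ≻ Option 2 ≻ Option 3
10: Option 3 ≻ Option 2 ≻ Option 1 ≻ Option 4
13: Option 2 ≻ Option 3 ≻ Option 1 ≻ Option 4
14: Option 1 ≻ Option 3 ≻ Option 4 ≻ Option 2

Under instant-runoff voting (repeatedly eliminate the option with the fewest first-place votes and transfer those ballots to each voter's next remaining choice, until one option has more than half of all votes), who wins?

Option 3

Round 1: Option 1 22, Option 2 13, Option 3 23, Option 4 24. Option 2 eliminated.
Round 2: Option 1 22, Option 3 36, Option 4 24. Option 1 eliminated.
Round 3: Option 3 50, Option 4 32. Option 3 has a majority (≥42).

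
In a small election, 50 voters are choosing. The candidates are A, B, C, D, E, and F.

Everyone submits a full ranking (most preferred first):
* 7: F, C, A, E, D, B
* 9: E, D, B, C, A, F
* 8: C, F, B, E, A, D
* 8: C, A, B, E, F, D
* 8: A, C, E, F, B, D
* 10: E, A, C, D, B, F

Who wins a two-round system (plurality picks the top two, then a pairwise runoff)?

Round 1 first-place votes: A 8, B 0, C 16, D 0, E 19, F 7. E and C advance.
Runoff: E is ranked above C on 19 ballots, C above E on 31.

C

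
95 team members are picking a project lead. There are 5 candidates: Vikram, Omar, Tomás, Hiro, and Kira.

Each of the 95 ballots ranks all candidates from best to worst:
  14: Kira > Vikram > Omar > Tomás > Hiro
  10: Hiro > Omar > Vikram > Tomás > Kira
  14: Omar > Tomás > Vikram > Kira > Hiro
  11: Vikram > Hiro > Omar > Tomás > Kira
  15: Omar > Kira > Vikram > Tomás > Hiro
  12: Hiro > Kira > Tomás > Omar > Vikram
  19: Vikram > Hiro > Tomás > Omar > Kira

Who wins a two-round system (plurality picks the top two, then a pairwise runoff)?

Omar

Round 1 first-place votes: Vikram 30, Omar 29, Tomás 0, Hiro 22, Kira 14. Vikram and Omar advance.
Runoff: Vikram is ranked above Omar on 44 ballots, Omar above Vikram on 51.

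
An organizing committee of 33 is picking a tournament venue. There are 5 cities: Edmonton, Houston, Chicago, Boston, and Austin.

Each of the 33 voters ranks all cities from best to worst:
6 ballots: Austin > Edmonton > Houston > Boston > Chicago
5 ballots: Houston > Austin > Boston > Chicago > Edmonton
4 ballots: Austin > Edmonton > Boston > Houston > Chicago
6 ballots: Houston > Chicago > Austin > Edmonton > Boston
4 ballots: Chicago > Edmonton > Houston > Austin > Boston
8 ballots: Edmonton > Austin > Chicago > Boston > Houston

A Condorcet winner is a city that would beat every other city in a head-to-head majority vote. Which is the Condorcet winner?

Austin

Austin vs Edmonton: 21–12
Austin vs Houston: 18–15
Austin vs Chicago: 23–10
Austin vs Boston: 33–0
Austin beats every other city.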